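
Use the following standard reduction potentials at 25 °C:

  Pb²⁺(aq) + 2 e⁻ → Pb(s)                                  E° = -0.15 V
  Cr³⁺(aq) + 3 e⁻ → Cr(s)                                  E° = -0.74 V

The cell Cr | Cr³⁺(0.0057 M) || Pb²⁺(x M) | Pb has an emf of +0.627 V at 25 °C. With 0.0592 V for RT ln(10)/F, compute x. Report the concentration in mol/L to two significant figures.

0.57 M

Pb²⁺/Pb is the cathode, Cr³⁺/Cr the anode: E°cell = +0.59 V, n = 6.
Overall reaction: 3 Pb²⁺(aq) + 2 Cr(s) → 3 Pb(s) + 2 Cr³⁺(aq); Q = [Cr³⁺]^2/[Pb²⁺]^3.
From E = E° − (0.0592/n) log Q: log Q = (E° − E)·n/0.0592 = (+0.59 − (+0.627))·6/0.0592 = -3.7500.
So 3·log[Pb²⁺] = 2·log(0.0057) − log Q = -4.4883 − (-3.7500) = -0.7383; log[Pb²⁺] = -0.7383 / 3 = -0.2461; [Pb²⁺] = 10^(-0.2461) ≈ 0.57 M.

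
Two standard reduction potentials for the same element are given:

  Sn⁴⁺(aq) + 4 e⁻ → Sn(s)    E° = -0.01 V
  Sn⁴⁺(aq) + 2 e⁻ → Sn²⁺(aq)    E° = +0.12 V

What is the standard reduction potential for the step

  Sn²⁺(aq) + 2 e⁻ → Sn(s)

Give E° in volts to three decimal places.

Sequential free energies add, so n₃E°₃ = n₁E°₁ + n₂E°₂.
With n₃ = 4, and the known step contributing 2×(+0.12) V, the unknown satisfies 2·E° = 4×(-0.01) − 2×(+0.12) = -0.280.
E° = -0.280 / 2 = -0.140 V.

-0.140 V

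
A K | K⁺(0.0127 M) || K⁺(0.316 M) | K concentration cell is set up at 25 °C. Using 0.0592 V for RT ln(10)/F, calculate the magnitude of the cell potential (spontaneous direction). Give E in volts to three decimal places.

For a concentration cell E°cell = 0. The 0.316 M side is the cathode (reduction is favoured where [K⁺] is higher).
With n = 1, E = −(0.0592/1) log([K⁺]ₐₙ/[K⁺]꜀ₐₜ) = −(0.0592/1) log(0.0127/0.316) = −(0.0592/1)(-1.396) = +0.083 V.

+0.083 V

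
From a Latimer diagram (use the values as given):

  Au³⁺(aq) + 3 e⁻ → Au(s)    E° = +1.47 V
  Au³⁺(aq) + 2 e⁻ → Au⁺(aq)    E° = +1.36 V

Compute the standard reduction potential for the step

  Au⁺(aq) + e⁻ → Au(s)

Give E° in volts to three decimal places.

+1.690 V

Sequential free energies add, so n₃E°₃ = n₁E°₁ + n₂E°₂.
With n₃ = 3, and the known step contributing 2×(+1.36) V, the unknown satisfies 1·E° = 3×(+1.47) − 2×(+1.36) = +1.690.
E° = +1.690 / 1 = +1.690 V.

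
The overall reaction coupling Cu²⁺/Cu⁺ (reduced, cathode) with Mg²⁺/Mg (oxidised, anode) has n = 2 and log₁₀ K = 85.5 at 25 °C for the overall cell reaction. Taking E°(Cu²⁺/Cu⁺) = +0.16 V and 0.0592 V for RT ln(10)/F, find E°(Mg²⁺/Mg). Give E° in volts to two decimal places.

-2.37 V

E°cell = (0.0592/n)·log K = (0.0592/2)(85.5) = +2.531 V.
Since Cu²⁺/Cu⁺ is the cathode and Mg²⁺/Mg the anode, E°cell = E°(Cu²⁺/Cu⁺) − E°(Mg²⁺/Mg).
So E°(Mg²⁺/Mg) = E°(Cu²⁺/Cu⁺) − E°cell = (+0.16) − (+2.531) = -2.37 V.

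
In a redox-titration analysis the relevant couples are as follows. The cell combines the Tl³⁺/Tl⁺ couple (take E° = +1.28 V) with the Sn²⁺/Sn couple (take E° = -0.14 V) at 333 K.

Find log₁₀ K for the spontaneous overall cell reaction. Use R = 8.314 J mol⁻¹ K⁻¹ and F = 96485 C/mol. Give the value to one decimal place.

Cathode: Tl³⁺/Tl⁺; anode: Sn²⁺/Sn. E°cell = (+1.28) − (-0.14) = +1.42 V, with n = 2.
ΔG° = −nFE° = −RT ln K, so ln K = nFE°/(RT) = (2)(96485)(+1.42) / ((8.314)(333)) = 98.975.
log₁₀ K = 98.975 / ln 10 = 43.0.

43.0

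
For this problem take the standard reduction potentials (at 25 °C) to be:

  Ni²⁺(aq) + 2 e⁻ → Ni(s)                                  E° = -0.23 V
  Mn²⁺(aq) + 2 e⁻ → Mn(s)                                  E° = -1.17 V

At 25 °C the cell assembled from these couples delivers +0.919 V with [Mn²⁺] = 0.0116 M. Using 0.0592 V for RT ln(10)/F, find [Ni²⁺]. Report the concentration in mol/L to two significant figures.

0.0023 M

Ni²⁺/Ni is the cathode, Mn²⁺/Mn the anode: E°cell = +0.94 V, n = 2.
Overall reaction: Ni²⁺(aq) + Mn(s) → Ni(s) + Mn²⁺(aq); Q = [Mn²⁺]^1/[Ni²⁺]^1.
From E = E° − (0.0592/n) log Q: log Q = (E° − E)·n/0.0592 = (+0.94 − (+0.919))·2/0.0592 = 0.7095.
So 1·log[Ni²⁺] = 1·log(0.0116) − log Q = -1.9355 − (0.7095) = -2.6450; [Ni²⁺] = 10^(-2.6450) ≈ 0.0023 M.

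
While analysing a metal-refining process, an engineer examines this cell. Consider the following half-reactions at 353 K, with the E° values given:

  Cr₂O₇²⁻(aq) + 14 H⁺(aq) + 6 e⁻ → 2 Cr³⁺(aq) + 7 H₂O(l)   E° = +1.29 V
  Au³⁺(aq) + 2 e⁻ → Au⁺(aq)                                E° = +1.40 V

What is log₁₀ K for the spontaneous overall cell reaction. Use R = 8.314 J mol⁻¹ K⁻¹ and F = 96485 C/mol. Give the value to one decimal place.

9.4

Cathode: Au³⁺/Au⁺; anode: Cr₂O₇²⁻/Cr³⁺. E°cell = (+1.40) − (+1.29) = +0.11 V, with n = 6.
ΔG° = −nFE° = −RT ln K, so ln K = nFE°/(RT) = (6)(96485)(+0.11) / ((8.314)(353)) = 21.698.
log₁₀ K = 21.698 / ln 10 = 9.4.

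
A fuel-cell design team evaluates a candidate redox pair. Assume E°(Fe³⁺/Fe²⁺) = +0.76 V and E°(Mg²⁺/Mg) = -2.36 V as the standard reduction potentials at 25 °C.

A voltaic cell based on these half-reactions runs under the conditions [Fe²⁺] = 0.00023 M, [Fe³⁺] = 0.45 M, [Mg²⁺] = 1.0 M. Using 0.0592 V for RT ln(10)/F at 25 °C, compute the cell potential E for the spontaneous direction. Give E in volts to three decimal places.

+3.315 V

Fe³⁺/Fe²⁺ is the cathode (higher E°), Mg²⁺/Mg the anode: E°cell = +0.76 − (-2.36) = +3.12 V, n = 2.
Overall: 2 Fe³⁺(aq) + Mg(s) → 2 Fe²⁺(aq) + Mg²⁺(aq)
Q = [Fe²⁺]^2·[Mg²⁺] / ([Fe³⁺]^2); log Q = -6.583.
E = E° − (0.0592/n) log Q = +3.12 − (0.0592/2)(-6.583) = +3.315 V.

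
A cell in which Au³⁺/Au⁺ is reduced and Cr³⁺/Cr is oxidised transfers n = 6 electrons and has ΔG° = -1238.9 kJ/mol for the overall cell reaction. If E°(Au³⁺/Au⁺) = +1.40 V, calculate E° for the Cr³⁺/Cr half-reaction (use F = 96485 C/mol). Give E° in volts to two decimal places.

E°cell = −ΔG°/(nF) = −(-1238.9×10³)/((6)(96485)) = +2.140 V.
Since Au³⁺/Au⁺ is the cathode and Cr³⁺/Cr the anode, E°cell = E°(Au³⁺/Au⁺) − E°(Cr³⁺/Cr).
So E°(Cr³⁺/Cr) = E°(Au³⁺/Au⁺) − E°cell = (+1.40) − (+2.140) = -0.74 V.

-0.74 V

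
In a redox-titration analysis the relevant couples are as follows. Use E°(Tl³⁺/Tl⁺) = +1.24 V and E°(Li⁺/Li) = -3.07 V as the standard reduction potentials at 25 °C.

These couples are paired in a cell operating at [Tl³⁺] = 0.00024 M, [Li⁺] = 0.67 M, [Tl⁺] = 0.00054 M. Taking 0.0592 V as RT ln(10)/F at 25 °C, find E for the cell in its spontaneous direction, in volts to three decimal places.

+4.310 V

Tl³⁺/Tl⁺ is the cathode (higher E°), Li⁺/Li the anode: E°cell = +1.24 − (-3.07) = +4.31 V, n = 2.
Overall: Tl³⁺(aq) + 2 Li(s) → Tl⁺(aq) + 2 Li⁺(aq)
Q = [Tl⁺]·[Li⁺]^2 / ([Tl³⁺]); log Q = 0.004.
E = E° − (0.0592/n) log Q = +4.31 − (0.0592/2)(0.004) = +4.310 V.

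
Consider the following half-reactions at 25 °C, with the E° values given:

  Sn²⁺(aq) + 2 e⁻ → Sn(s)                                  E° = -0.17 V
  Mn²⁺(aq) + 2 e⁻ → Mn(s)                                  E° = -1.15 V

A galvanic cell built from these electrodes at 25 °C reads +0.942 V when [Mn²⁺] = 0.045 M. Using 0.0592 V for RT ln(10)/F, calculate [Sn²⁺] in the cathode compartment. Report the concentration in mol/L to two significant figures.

Sn²⁺/Sn is the cathode, Mn²⁺/Mn the anode: E°cell = +0.98 V, n = 2.
Overall reaction: Sn²⁺(aq) + Mn(s) → Sn(s) + Mn²⁺(aq); Q = [Mn²⁺]^1/[Sn²⁺]^1.
From E = E° − (0.0592/n) log Q: log Q = (E° − E)·n/0.0592 = (+0.98 − (+0.942))·2/0.0592 = 1.2838.
So 1·log[Sn²⁺] = 1·log(0.045) − log Q = -1.3468 − (1.2838) = -2.6306; [Sn²⁺] = 10^(-2.6306) ≈ 0.0023 M.

0.0023 M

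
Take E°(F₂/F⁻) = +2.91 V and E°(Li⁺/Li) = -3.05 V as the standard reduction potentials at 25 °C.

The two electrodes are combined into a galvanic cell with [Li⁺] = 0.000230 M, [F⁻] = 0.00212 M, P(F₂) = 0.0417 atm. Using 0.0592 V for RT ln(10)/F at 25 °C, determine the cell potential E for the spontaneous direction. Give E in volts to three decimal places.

+6.293 V

F₂/F⁻ is the cathode (higher E°), Li⁺/Li the anode: E°cell = +2.91 − (-3.05) = +5.96 V, n = 2.
Overall: F₂(g) + 2 Li(s) → 2 F⁻(aq) + 2 Li⁺(aq)
Q = [F⁻]^2·[Li⁺]^2 / (P(F₂)); log Q = -11.244.
E = E° − (0.0592/n) log Q = +5.96 − (0.0592/2)(-11.244) = +6.293 V.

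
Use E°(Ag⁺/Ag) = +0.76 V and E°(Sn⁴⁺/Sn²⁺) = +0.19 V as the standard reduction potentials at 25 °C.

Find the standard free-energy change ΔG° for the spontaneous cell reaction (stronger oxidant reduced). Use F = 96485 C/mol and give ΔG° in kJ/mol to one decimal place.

Ag⁺/Ag (E° = +0.76 V) is the cathode; Sn⁴⁺/Sn²⁺ (E° = +0.19 V) is the anode, so E°cell = +0.57 V.
Balancing electrons gives n = 2 (lcm of 1 and 2).
ΔG° = −nFE° = −(2)(96485)(+0.57) = -109,993 J = -110.0 kJ/mol.

-110.0 kJ/mol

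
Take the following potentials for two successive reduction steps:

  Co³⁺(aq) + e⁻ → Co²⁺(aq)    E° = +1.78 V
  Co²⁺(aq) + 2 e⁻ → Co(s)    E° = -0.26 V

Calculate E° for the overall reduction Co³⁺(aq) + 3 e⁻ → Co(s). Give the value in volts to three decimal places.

+0.420 V

Adding the free-energy changes (−nFE°) of the two steps gives −n₃FE°₃ = −n₁FE°₁ − n₂FE°₂.
E°₃ = (1×+1.78 + 2×-0.26) / 3 = (+1.260) / 3 = +0.420 V.
Simply averaging or adding the two E° values would be wrong; the electron-weighted sum is required.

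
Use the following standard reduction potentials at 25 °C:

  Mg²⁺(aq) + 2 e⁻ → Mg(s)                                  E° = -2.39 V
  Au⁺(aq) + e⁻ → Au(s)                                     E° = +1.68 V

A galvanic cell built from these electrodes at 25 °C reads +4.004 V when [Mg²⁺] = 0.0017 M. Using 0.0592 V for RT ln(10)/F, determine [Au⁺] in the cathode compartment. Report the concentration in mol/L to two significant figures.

Au⁺/Au is the cathode, Mg²⁺/Mg the anode: E°cell = +4.07 V, n = 2.
Overall reaction: 2 Au⁺(aq) + Mg(s) → 2 Au(s) + Mg²⁺(aq); Q = [Mg²⁺]^1/[Au⁺]^2.
From E = E° − (0.0592/n) log Q: log Q = (E° − E)·n/0.0592 = (+4.07 − (+4.004))·2/0.0592 = 2.2297.
So 2·log[Au⁺] = 1·log(0.0017) − log Q = -2.7696 − (2.2297) = -4.9993; log[Au⁺] = -4.9993 / 2 = -2.4996; [Au⁺] = 10^(-2.4996) ≈ 0.0032 M.

0.0032 M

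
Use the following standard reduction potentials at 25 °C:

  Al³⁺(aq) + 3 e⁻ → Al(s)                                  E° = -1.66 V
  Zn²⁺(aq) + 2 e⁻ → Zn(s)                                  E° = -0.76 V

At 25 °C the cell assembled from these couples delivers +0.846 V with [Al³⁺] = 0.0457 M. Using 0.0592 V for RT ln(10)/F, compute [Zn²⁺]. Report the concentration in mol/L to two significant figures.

0.0019 M

Zn²⁺/Zn is the cathode, Al³⁺/Al the anode: E°cell = +0.90 V, n = 6.
Overall reaction: 3 Zn²⁺(aq) + 2 Al(s) → 3 Zn(s) + 2 Al³⁺(aq); Q = [Al³⁺]^2/[Zn²⁺]^3.
From E = E° − (0.0592/n) log Q: log Q = (E° − E)·n/0.0592 = (+0.90 − (+0.846))·6/0.0592 = 5.4730.
So 3·log[Zn²⁺] = 2·log(0.0457) − log Q = -2.6802 − (5.4730) = -8.1532; log[Zn²⁺] = -8.1532 / 3 = -2.7177; [Zn²⁺] = 10^(-2.7177) ≈ 0.0019 M.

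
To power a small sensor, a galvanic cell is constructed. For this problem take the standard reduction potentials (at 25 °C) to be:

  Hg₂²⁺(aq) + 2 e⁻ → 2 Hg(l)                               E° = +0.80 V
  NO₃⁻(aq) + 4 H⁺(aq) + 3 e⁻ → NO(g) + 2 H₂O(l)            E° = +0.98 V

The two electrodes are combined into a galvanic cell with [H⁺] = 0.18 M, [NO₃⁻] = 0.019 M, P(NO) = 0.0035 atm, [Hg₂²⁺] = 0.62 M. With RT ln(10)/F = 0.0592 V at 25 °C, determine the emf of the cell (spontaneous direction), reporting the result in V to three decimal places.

NO₃⁻/NO is the cathode (higher E°), Hg₂²⁺/Hg the anode: E°cell = +0.98 − (+0.80) = +0.18 V, n = 6.
Overall: 2 NO₃⁻(aq) + 8 H⁺(aq) + 6 Hg(l) → 2 NO(g) + 4 H₂O(l) + 3 Hg₂²⁺(aq)
Q = P(NO)^2·[Hg₂²⁺]^3 / ([NO₃⁻]^2·[H⁺]^8); log Q = 3.866.
E = E° − (0.0592/n) log Q = +0.18 − (0.0592/6)(3.866) = +0.142 V.

+0.142 V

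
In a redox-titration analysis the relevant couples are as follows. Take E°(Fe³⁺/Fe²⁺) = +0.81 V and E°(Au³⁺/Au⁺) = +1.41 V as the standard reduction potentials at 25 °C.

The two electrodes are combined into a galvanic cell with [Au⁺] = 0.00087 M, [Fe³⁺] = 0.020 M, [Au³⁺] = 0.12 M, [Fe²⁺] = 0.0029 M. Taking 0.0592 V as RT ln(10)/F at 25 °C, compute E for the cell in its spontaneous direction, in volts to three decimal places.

+0.614 V

Au³⁺/Au⁺ is the cathode (higher E°), Fe³⁺/Fe²⁺ the anode: E°cell = +1.41 − (+0.81) = +0.60 V, n = 2.
Overall: Au³⁺(aq) + 2 Fe²⁺(aq) → Au⁺(aq) + 2 Fe³⁺(aq)
Q = [Au⁺]·[Fe³⁺]^2 / ([Au³⁺]·[Fe²⁺]^2); log Q = -0.462.
E = E° − (0.0592/n) log Q = +0.60 − (0.0592/2)(-0.462) = +0.614 V.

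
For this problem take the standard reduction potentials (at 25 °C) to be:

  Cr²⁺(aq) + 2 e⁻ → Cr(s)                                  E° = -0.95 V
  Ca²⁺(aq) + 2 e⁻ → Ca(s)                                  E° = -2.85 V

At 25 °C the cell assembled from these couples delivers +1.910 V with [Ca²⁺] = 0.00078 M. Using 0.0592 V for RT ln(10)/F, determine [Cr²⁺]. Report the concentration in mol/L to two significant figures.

0.0017 M

Cr²⁺/Cr is the cathode, Ca²⁺/Ca the anode: E°cell = +1.90 V, n = 2.
Overall reaction: Cr²⁺(aq) + Ca(s) → Cr(s) + Ca²⁺(aq); Q = [Ca²⁺]^1/[Cr²⁺]^1.
From E = E° − (0.0592/n) log Q: log Q = (E° − E)·n/0.0592 = (+1.90 − (+1.910))·2/0.0592 = -0.3378.
So 1·log[Cr²⁺] = 1·log(0.00078) − log Q = -3.1079 − (-0.3378) = -2.7701; [Cr²⁺] = 10^(-2.7701) ≈ 0.0017 M.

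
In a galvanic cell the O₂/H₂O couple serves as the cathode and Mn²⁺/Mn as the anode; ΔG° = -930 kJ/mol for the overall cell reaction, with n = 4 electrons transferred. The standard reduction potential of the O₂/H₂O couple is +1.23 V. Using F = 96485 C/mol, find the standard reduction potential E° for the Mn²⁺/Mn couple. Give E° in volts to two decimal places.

E°cell = −ΔG°/(nF) = −(-930×10³)/((4)(96485)) = +2.410 V.
Since O₂/H₂O is the cathode and Mn²⁺/Mn the anode, E°cell = E°(O₂/H₂O) − E°(Mn²⁺/Mn).
So E°(Mn²⁺/Mn) = E°(O₂/H₂O) − E°cell = (+1.23) − (+2.410) = -1.18 V.

-1.18 V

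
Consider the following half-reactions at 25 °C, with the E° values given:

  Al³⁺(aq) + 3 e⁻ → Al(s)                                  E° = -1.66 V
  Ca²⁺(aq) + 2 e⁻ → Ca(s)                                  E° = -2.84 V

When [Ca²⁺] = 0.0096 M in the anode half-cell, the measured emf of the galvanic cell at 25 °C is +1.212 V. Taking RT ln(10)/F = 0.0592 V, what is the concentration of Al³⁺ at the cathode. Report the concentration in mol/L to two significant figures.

Al³⁺/Al is the cathode, Ca²⁺/Ca the anode: E°cell = +1.18 V, n = 6.
Overall reaction: 2 Al³⁺(aq) + 3 Ca(s) → 2 Al(s) + 3 Ca²⁺(aq); Q = [Ca²⁺]^3/[Al³⁺]^2.
From E = E° − (0.0592/n) log Q: log Q = (E° − E)·n/0.0592 = (+1.18 − (+1.212))·6/0.0592 = -3.2432.
So 2·log[Al³⁺] = 3·log(0.0096) − log Q = -6.0532 − (-3.2432) = -2.8100; log[Al³⁺] = -2.8100 / 2 = -1.4050; [Al³⁺] = 10^(-1.4050) ≈ 0.039 M.

0.039 M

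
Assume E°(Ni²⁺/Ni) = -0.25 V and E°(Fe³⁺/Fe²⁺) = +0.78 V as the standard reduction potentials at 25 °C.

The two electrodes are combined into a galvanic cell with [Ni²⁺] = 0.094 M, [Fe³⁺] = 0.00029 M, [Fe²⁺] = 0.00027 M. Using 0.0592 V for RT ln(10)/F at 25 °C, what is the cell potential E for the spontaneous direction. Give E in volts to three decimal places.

Fe³⁺/Fe²⁺ is the cathode (higher E°), Ni²⁺/Ni the anode: E°cell = +0.78 − (-0.25) = +1.03 V, n = 2.
Overall: 2 Fe³⁺(aq) + Ni(s) → 2 Fe²⁺(aq) + Ni²⁺(aq)
Q = [Fe²⁺]^2·[Ni²⁺] / ([Fe³⁺]^2); log Q = -1.089.
E = E° − (0.0592/n) log Q = +1.03 − (0.0592/2)(-1.089) = +1.062 V.

+1.062 V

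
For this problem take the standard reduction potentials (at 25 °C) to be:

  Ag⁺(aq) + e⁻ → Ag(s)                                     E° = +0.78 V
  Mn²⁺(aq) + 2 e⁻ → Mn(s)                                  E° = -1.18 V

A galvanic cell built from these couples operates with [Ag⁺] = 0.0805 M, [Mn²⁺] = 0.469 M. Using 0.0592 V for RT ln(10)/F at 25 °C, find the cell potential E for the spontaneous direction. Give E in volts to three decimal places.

+1.905 V

Ag⁺/Ag is the cathode (higher E°), Mn²⁺/Mn the anode: E°cell = +0.78 − (-1.18) = +1.96 V, n = 2.
Overall: 2 Ag⁺(aq) + Mn(s) → 2 Ag(s) + Mn²⁺(aq)
Q = [Mn²⁺] / ([Ag⁺]^2); log Q = 1.860.
E = E° − (0.0592/n) log Q = +1.96 − (0.0592/2)(1.860) = +1.905 V.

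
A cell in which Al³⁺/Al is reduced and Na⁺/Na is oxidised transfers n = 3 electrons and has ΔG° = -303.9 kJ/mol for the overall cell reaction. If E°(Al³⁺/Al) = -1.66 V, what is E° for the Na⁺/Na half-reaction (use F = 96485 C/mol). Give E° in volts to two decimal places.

-2.71 V

E°cell = −ΔG°/(nF) = −(-303.9×10³)/((3)(96485)) = +1.050 V.
Since Al³⁺/Al is the cathode and Na⁺/Na the anode, E°cell = E°(Al³⁺/Al) − E°(Na⁺/Na).
So E°(Na⁺/Na) = E°(Al³⁺/Al) − E°cell = (-1.66) − (+1.050) = -2.71 V.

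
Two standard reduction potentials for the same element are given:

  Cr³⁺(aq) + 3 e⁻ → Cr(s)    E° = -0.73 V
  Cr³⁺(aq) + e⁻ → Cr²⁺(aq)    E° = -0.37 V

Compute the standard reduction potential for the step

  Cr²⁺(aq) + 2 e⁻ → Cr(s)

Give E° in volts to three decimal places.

Sequential free energies add, so n₃E°₃ = n₁E°₁ + n₂E°₂.
With n₃ = 3, and the known step contributing 1×(-0.37) V, the unknown satisfies 2·E° = 3×(-0.73) − 1×(-0.37) = -1.820.
E° = -1.820 / 2 = -0.910 V.

-0.910 V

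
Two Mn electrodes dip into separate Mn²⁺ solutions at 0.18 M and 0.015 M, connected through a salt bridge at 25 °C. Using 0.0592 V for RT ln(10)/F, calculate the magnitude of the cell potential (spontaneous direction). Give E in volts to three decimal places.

For a concentration cell E°cell = 0. The 0.18 M side is the cathode (reduction is favoured where [Mn²⁺] is higher).
With n = 2, E = −(0.0592/2) log([Mn²⁺]ₐₙ/[Mn²⁺]꜀ₐₜ) = −(0.0592/2) log(0.015/0.18) = −(0.0592/2)(-1.079) = +0.032 V.

+0.032 V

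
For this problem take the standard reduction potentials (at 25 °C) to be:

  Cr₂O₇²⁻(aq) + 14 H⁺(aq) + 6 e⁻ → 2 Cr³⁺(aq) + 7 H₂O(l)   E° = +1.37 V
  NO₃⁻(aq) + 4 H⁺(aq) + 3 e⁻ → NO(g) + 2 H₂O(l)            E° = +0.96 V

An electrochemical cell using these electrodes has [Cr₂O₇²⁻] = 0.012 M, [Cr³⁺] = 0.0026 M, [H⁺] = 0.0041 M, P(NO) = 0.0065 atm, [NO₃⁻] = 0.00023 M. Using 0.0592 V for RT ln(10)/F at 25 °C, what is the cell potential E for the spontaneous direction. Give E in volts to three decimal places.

Cr₂O₇²⁻/Cr³⁺ is the cathode (higher E°), NO₃⁻/NO the anode: E°cell = +1.37 − (+0.96) = +0.41 V, n = 6.
Overall: Cr₂O₇²⁻(aq) + 6 H⁺(aq) + 2 NO(g) → 2 Cr³⁺(aq) + 3 H₂O(l) + 2 NO₃⁻(aq)
Q = [Cr³⁺]^2·[NO₃⁻]^2 / ([Cr₂O₇²⁻]·[H⁺]^6·P(NO)^2); log Q = 8.172.
E = E° − (0.0592/n) log Q = +0.41 − (0.0592/6)(8.172) = +0.329 V.

+0.329 V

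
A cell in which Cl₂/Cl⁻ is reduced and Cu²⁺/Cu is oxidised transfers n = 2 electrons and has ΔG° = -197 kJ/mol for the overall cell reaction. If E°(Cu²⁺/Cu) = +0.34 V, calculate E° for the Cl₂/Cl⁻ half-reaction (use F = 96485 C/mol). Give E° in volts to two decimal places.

+1.36 V

E°cell = −ΔG°/(nF) = −(-197×10³)/((2)(96485)) = +1.021 V.
Since Cl₂/Cl⁻ is the cathode and Cu²⁺/Cu the anode, E°cell = E°(Cl₂/Cl⁻) − E°(Cu²⁺/Cu).
So E°(Cl₂/Cl⁻) = E°cell + E°(Cu²⁺/Cu) = +1.021 + (+0.34) = +1.36 V.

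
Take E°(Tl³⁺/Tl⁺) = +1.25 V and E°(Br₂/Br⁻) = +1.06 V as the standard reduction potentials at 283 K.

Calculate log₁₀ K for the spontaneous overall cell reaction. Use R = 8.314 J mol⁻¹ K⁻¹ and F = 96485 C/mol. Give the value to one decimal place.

Cathode: Tl³⁺/Tl⁺; anode: Br₂/Br⁻. E°cell = (+1.25) − (+1.06) = +0.19 V, with n = 2.
ΔG° = −nFE° = −RT ln K, so ln K = nFE°/(RT) = (2)(96485)(+0.19) / ((8.314)(283)) = 15.583.
log₁₀ K = 15.583 / ln 10 = 6.8.

6.8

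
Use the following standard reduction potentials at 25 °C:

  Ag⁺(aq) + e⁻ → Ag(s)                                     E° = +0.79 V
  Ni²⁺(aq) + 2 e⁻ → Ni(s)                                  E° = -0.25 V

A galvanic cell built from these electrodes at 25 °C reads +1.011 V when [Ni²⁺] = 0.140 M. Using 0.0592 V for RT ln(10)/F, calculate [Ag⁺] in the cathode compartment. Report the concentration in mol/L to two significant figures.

Ag⁺/Ag is the cathode, Ni²⁺/Ni the anode: E°cell = +1.04 V, n = 2.
Overall reaction: 2 Ag⁺(aq) + Ni(s) → 2 Ag(s) + Ni²⁺(aq); Q = [Ni²⁺]^1/[Ag⁺]^2.
From E = E° − (0.0592/n) log Q: log Q = (E° − E)·n/0.0592 = (+1.04 − (+1.011))·2/0.0592 = 0.9797.
So 2·log[Ag⁺] = 1·log(0.14) − log Q = -0.8539 − (0.9797) = -1.8336; log[Ag⁺] = -1.8336 / 2 = -0.9168; [Ag⁺] = 10^(-0.9168) ≈ 0.12 M.

0.12 M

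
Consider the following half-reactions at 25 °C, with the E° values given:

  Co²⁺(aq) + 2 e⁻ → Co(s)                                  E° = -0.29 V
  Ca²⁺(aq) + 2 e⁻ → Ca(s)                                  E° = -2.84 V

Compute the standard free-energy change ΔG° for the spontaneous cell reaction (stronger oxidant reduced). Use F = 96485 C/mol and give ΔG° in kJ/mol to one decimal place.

Co²⁺/Co (E° = -0.29 V) is the cathode; Ca²⁺/Ca (E° = -2.84 V) is the anode, so E°cell = +2.55 V.
Balancing electrons gives n = 2 (lcm of 2 and 2).
ΔG° = −nFE° = −(2)(96485)(+2.55) = -492,073 J = -492.1 kJ/mol.

-492.1 kJ/mol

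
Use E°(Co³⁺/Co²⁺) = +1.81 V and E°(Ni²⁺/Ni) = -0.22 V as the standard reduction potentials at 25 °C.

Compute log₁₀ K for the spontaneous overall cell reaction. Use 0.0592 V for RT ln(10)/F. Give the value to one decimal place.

Cathode: Co³⁺/Co²⁺; anode: Ni²⁺/Ni. E°cell = +2.03 V, n = 2.
log K = nE°cell / 0.0592 = (2)(+2.03) / 0.0592 = 68.6.

68.6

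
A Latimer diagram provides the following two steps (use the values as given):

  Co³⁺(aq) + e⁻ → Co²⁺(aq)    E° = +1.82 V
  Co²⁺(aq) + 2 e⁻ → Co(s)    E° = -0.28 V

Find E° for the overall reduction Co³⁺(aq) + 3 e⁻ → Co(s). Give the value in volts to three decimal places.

Since ΔG° = −nFE° is additive over sequential reductions, n₃E°₃ = n₁E°₁ + n₂E°₂.
E°₃ = (1×+1.82 + 2×-0.28) / 3 = (+1.260) / 3 = +0.420 V.

+0.420 V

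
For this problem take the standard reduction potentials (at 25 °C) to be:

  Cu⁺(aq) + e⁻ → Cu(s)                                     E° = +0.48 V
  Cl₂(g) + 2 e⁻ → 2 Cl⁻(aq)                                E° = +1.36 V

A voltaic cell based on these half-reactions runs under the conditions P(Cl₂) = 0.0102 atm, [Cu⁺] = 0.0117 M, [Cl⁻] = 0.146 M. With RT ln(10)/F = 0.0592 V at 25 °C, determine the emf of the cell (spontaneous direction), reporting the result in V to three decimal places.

Cl₂/Cl⁻ is the cathode (higher E°), Cu⁺/Cu the anode: E°cell = +1.36 − (+0.48) = +0.88 V, n = 2.
Overall: Cl₂(g) + 2 Cu(s) → 2 Cl⁻(aq) + 2 Cu⁺(aq)
Q = [Cl⁻]^2·[Cu⁺]^2 / (P(Cl₂)); log Q = -3.544.
E = E° − (0.0592/n) log Q = +0.88 − (0.0592/2)(-3.544) = +0.985 V.

+0.985 V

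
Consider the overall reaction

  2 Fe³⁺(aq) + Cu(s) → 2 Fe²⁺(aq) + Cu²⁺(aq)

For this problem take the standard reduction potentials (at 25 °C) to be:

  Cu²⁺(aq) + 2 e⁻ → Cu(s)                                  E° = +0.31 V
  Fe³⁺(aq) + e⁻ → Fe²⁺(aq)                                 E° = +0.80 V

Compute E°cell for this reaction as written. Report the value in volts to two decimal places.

+0.49 V

The Fe³⁺/Fe²⁺ couple has the higher reduction potential, so it is the cathode; Cu²⁺/Cu is oxidised at the anode.
E°cell = E°(cathode) − E°(anode) = (+0.80) − (+0.31) = +0.49 V.
Since E°cell > 0, the reaction is spontaneous under standard conditions.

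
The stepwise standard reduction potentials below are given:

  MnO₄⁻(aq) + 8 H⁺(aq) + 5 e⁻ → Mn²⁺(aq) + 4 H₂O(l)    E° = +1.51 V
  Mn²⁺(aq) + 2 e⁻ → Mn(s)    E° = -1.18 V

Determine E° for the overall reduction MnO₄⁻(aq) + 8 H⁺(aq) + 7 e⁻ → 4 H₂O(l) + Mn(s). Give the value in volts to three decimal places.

Since ΔG° = −nFE° is additive over sequential reductions, n₃E°₃ = n₁E°₁ + n₂E°₂.
E°₃ = (5×+1.51 + 2×-1.18) / 7 = (+5.190) / 7 = +0.741 V.

+0.741 V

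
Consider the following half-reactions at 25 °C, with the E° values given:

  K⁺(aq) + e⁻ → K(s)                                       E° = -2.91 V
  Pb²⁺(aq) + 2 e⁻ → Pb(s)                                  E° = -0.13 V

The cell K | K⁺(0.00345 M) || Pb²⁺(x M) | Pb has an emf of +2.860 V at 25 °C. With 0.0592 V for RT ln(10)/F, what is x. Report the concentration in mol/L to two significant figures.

0.0060 M

Pb²⁺/Pb is the cathode, K⁺/K the anode: E°cell = +2.78 V, n = 2.
Overall reaction: Pb²⁺(aq) + 2 K(s) → Pb(s) + 2 K⁺(aq); Q = [K⁺]^2/[Pb²⁺]^1.
From E = E° − (0.0592/n) log Q: log Q = (E° − E)·n/0.0592 = (+2.78 − (+2.860))·2/0.0592 = -2.7027.
So 1·log[Pb²⁺] = 2·log(0.00345) − log Q = -4.9244 − (-2.7027) = -2.2217; [Pb²⁺] = 10^(-2.2217) ≈ 0.0060 M.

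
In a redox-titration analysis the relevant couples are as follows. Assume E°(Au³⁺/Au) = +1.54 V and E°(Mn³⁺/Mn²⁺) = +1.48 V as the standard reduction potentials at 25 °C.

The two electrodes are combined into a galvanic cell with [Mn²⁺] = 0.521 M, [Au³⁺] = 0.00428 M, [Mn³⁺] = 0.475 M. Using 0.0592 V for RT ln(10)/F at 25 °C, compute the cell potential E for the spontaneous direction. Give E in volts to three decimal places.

+0.016 V

Au³⁺/Au is the cathode (higher E°), Mn³⁺/Mn²⁺ the anode: E°cell = +1.54 − (+1.48) = +0.06 V, n = 3.
Overall: Au³⁺(aq) + 3 Mn²⁺(aq) → Au(s) + 3 Mn³⁺(aq)
Q = [Mn³⁺]^3 / ([Au³⁺]·[Mn²⁺]^3); log Q = 2.248.
E = E° − (0.0592/n) log Q = +0.06 − (0.0592/3)(2.248) = +0.016 V.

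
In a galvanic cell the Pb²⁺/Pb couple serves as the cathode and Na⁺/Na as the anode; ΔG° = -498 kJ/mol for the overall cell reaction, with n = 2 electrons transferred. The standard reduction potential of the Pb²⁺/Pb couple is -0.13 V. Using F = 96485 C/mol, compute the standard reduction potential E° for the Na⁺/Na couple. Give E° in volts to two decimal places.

E°cell = −ΔG°/(nF) = −(-498×10³)/((2)(96485)) = +2.581 V.
Since Pb²⁺/Pb is the cathode and Na⁺/Na the anode, E°cell = E°(Pb²⁺/Pb) − E°(Na⁺/Na).
So E°(Na⁺/Na) = E°(Pb²⁺/Pb) − E°cell = (-0.13) − (+2.581) = -2.71 V.

-2.71 V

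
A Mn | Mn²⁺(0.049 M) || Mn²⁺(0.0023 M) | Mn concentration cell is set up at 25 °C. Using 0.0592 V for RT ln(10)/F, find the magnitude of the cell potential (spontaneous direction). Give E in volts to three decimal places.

For a concentration cell E°cell = 0. The 0.049 M side is the cathode (reduction is favoured where [Mn²⁺] is higher).
With n = 2, E = −(0.0592/2) log([Mn²⁺]ₐₙ/[Mn²⁺]꜀ₐₜ) = −(0.0592/2) log(0.0023/0.049) = −(0.0592/2)(-1.328) = +0.039 V.

+0.039 V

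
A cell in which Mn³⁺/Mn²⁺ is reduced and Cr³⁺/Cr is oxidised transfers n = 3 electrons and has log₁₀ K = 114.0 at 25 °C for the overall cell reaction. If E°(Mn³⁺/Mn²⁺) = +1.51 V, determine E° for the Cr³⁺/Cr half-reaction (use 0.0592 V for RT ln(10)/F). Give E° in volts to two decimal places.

E°cell = (0.0592/n)·log K = (0.0592/3)(114.0) = +2.250 V.
Since Mn³⁺/Mn²⁺ is the cathode and Cr³⁺/Cr the anode, E°cell = E°(Mn³⁺/Mn²⁺) − E°(Cr³⁺/Cr).
So E°(Cr³⁺/Cr) = E°(Mn³⁺/Mn²⁺) − E°cell = (+1.51) − (+2.250) = -0.74 V.

-0.74 V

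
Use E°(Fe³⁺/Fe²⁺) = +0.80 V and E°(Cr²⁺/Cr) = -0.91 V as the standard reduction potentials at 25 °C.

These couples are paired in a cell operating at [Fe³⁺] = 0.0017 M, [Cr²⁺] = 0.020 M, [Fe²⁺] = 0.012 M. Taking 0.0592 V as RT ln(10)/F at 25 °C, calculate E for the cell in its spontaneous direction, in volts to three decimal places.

Fe³⁺/Fe²⁺ is the cathode (higher E°), Cr²⁺/Cr the anode: E°cell = +0.80 − (-0.91) = +1.71 V, n = 2.
Overall: 2 Fe³⁺(aq) + Cr(s) → 2 Fe²⁺(aq) + Cr²⁺(aq)
Q = [Fe²⁺]^2·[Cr²⁺] / ([Fe³⁺]^2); log Q = -0.002.
E = E° − (0.0592/n) log Q = +1.71 − (0.0592/2)(-0.002) = +1.710 V.

+1.710 V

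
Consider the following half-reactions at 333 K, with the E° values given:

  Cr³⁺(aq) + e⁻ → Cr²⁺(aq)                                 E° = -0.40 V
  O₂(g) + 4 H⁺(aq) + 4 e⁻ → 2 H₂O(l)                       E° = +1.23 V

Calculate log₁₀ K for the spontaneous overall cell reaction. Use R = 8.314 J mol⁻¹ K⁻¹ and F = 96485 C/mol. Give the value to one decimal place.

Cathode: O₂/H₂O; anode: Cr³⁺/Cr²⁺. E°cell = (+1.23) − (-0.40) = +1.63 V, with n = 4.
ΔG° = −nFE° = −RT ln K, so ln K = nFE°/(RT) = (4)(96485)(+1.63) / ((8.314)(333)) = 227.223.
log₁₀ K = 227.223 / ln 10 = 98.7.

98.7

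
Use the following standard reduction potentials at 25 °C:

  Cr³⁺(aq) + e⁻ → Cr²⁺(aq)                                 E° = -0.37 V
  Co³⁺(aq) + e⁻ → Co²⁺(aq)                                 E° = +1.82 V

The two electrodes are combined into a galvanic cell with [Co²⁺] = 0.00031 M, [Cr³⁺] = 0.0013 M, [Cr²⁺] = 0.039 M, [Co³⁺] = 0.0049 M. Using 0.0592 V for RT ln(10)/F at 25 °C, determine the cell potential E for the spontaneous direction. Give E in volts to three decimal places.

+2.348 V

Co³⁺/Co²⁺ is the cathode (higher E°), Cr³⁺/Cr²⁺ the anode: E°cell = +1.82 − (-0.37) = +2.19 V, n = 1.
Overall: Co³⁺(aq) + Cr²⁺(aq) → Co²⁺(aq) + Cr³⁺(aq)
Q = [Co²⁺]·[Cr³⁺] / ([Co³⁺]·[Cr²⁺]); log Q = -2.676.
E = E° − (0.0592/n) log Q = +2.19 − (0.0592/1)(-2.676) = +2.348 V.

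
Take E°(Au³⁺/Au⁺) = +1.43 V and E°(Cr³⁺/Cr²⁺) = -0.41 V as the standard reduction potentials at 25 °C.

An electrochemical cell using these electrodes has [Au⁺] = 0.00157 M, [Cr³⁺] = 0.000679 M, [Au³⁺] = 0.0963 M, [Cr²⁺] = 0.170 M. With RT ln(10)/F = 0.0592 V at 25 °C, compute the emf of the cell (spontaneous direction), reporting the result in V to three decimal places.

Au³⁺/Au⁺ is the cathode (higher E°), Cr³⁺/Cr²⁺ the anode: E°cell = +1.43 − (-0.41) = +1.84 V, n = 2.
Overall: Au³⁺(aq) + 2 Cr²⁺(aq) → Au⁺(aq) + 2 Cr³⁺(aq)
Q = [Au⁺]·[Cr³⁺]^2 / ([Au³⁺]·[Cr²⁺]^2); log Q = -6.585.
E = E° − (0.0592/n) log Q = +1.84 − (0.0592/2)(-6.585) = +2.035 V.

+2.035 V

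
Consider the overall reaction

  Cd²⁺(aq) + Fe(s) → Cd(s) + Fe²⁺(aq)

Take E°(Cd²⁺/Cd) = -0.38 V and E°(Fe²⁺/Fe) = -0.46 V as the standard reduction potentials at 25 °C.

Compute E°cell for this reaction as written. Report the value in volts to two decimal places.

+0.08 V

The Cd²⁺/Cd couple has the higher reduction potential, so it is the cathode; Fe²⁺/Fe is oxidised at the anode.
E°cell = E°(cathode) − E°(anode) = (-0.38) − (-0.46) = +0.08 V.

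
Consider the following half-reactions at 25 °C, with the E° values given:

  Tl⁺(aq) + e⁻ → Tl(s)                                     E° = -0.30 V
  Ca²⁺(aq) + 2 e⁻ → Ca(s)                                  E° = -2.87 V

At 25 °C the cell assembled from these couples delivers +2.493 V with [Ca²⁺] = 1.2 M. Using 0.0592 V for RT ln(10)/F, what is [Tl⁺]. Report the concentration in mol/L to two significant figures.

Tl⁺/Tl is the cathode, Ca²⁺/Ca the anode: E°cell = +2.57 V, n = 2.
Overall reaction: 2 Tl⁺(aq) + Ca(s) → 2 Tl(s) + Ca²⁺(aq); Q = [Ca²⁺]^1/[Tl⁺]^2.
From E = E° − (0.0592/n) log Q: log Q = (E° − E)·n/0.0592 = (+2.57 − (+2.493))·2/0.0592 = 2.6014.
So 2·log[Tl⁺] = 1·log(1.2) − log Q = 0.0792 − (2.6014) = -2.5222; log[Tl⁺] = -2.5222 / 2 = -1.2611; [Tl⁺] = 10^(-1.2611) ≈ 0.055 M.

0.055 M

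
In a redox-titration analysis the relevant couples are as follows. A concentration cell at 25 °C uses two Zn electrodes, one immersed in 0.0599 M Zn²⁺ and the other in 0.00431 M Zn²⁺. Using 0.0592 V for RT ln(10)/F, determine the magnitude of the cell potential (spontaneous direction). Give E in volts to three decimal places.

+0.034 V

For a concentration cell E°cell = 0. The 0.0599 M side is the cathode (reduction is favoured where [Zn²⁺] is higher).
With n = 2, E = −(0.0592/2) log([Zn²⁺]ₐₙ/[Zn²⁺]꜀ₐₜ) = −(0.0592/2) log(0.00431/0.0599) = −(0.0592/2)(-1.143) = +0.034 V.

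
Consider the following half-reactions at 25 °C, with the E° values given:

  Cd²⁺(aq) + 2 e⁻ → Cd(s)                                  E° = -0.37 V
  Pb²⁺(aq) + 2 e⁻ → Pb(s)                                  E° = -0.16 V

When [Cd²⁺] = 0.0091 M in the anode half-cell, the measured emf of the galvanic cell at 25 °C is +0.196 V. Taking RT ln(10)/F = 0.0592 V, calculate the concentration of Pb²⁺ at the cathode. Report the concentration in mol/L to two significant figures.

Pb²⁺/Pb is the cathode, Cd²⁺/Cd the anode: E°cell = +0.21 V, n = 2.
Overall reaction: Pb²⁺(aq) + Cd(s) → Pb(s) + Cd²⁺(aq); Q = [Cd²⁺]^1/[Pb²⁺]^1.
From E = E° − (0.0592/n) log Q: log Q = (E° − E)·n/0.0592 = (+0.21 − (+0.196))·2/0.0592 = 0.4730.
So 1·log[Pb²⁺] = 1·log(0.0091) − log Q = -2.0410 − (0.4730) = -2.5140; [Pb²⁺] = 10^(-2.5140) ≈ 0.0031 M.

0.0031 M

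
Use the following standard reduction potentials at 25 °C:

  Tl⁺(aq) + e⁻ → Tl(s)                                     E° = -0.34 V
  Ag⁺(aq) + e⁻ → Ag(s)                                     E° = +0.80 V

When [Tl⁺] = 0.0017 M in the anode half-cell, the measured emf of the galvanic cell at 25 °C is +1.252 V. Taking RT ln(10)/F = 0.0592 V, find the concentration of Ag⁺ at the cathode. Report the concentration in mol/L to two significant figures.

Ag⁺/Ag is the cathode, Tl⁺/Tl the anode: E°cell = +1.14 V, n = 1.
Overall reaction: Ag⁺(aq) + Tl(s) → Ag(s) + Tl⁺(aq); Q = [Tl⁺]^1/[Ag⁺]^1.
From E = E° − (0.0592/n) log Q: log Q = (E° − E)·n/0.0592 = (+1.14 − (+1.252))·1/0.0592 = -1.8919.
So 1·log[Ag⁺] = 1·log(0.0017) − log Q = -2.7696 − (-1.8919) = -0.8777; [Ag⁺] = 10^(-0.8777) ≈ 0.13 M.

0.13 M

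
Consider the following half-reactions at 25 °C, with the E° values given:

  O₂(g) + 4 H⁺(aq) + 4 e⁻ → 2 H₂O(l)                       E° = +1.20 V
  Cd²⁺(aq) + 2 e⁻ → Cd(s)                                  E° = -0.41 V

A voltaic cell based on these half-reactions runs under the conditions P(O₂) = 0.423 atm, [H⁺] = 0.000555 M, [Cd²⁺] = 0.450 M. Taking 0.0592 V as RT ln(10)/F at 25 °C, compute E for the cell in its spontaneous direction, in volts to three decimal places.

+1.422 V

O₂/H₂O is the cathode (higher E°), Cd²⁺/Cd the anode: E°cell = +1.20 − (-0.41) = +1.61 V, n = 4.
Overall: O₂(g) + 4 H⁺(aq) + 2 Cd(s) → 2 H₂O(l) + 2 Cd²⁺(aq)
Q = [Cd²⁺]^2 / (P(O₂)·[H⁺]^4); log Q = 12.703.
E = E° − (0.0592/n) log Q = +1.61 − (0.0592/4)(12.703) = +1.422 V.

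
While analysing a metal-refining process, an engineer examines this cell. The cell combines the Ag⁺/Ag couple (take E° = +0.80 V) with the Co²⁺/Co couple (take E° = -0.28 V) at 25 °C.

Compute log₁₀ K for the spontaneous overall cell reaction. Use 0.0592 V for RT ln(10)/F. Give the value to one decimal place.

Cathode: Ag⁺/Ag; anode: Co²⁺/Co. E°cell = +1.08 V, n = 2.
log K = nE°cell / 0.0592 = (2)(+1.08) / 0.0592 = 36.5.

36.5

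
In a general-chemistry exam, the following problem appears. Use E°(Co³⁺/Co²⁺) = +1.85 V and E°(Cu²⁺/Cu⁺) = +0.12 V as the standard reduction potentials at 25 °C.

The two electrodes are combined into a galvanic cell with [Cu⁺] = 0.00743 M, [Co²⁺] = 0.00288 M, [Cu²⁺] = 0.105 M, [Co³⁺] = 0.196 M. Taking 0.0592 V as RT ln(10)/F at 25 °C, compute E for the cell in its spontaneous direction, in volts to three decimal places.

Co³⁺/Co²⁺ is the cathode (higher E°), Cu²⁺/Cu⁺ the anode: E°cell = +1.85 − (+0.12) = +1.73 V, n = 1.
Overall: Co³⁺(aq) + Cu⁺(aq) → Co²⁺(aq) + Cu²⁺(aq)
Q = [Co²⁺]·[Cu²⁺] / ([Co³⁺]·[Cu⁺]); log Q = -0.683.
E = E° − (0.0592/n) log Q = +1.73 − (0.0592/1)(-0.683) = +1.770 V.

+1.770 V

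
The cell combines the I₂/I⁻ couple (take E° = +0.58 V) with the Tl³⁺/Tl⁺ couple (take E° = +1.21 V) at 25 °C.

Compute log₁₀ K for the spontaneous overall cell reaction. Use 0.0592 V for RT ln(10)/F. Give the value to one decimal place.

Cathode: Tl³⁺/Tl⁺; anode: I₂/I⁻. E°cell = +0.63 V, n = 2.
log K = nE°cell / 0.0592 = (2)(+0.63) / 0.0592 = 21.3.

21.3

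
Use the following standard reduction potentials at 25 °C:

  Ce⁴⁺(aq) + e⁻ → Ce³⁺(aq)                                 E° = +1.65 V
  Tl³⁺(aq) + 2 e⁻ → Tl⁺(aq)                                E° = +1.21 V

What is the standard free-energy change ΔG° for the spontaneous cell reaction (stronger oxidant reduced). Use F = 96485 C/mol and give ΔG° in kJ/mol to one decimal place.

Ce⁴⁺/Ce³⁺ (E° = +1.65 V) is the cathode; Tl³⁺/Tl⁺ (E° = +1.21 V) is the anode, so E°cell = +0.44 V.
Balancing electrons gives n = 2 (lcm of 1 and 2).
ΔG° = −nFE° = −(2)(96485)(+0.44) = -84,907 J = -84.9 kJ/mol.

-84.9 kJ/mol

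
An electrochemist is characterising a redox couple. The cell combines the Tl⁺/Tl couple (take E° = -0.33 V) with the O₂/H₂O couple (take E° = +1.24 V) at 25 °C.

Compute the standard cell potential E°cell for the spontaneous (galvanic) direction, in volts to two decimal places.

The O₂/H₂O couple has the higher reduction potential, so it is the cathode; Tl⁺/Tl is oxidised at the anode.
E°cell = E°(cathode) − E°(anode) = (+1.24) − (-0.33) = +1.57 V.

+1.57 V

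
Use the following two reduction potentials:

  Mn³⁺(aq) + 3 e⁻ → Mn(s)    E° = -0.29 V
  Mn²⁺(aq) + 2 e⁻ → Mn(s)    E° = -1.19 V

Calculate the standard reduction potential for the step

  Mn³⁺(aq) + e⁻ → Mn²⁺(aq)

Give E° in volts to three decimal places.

Sequential free energies add, so n₃E°₃ = n₁E°₁ + n₂E°₂.
With n₃ = 3, and the known step contributing 2×(-1.19) V, the unknown satisfies 1·E° = 3×(-0.29) − 2×(-1.19) = +1.510.
E° = +1.510 / 1 = +1.510 V.

+1.510 V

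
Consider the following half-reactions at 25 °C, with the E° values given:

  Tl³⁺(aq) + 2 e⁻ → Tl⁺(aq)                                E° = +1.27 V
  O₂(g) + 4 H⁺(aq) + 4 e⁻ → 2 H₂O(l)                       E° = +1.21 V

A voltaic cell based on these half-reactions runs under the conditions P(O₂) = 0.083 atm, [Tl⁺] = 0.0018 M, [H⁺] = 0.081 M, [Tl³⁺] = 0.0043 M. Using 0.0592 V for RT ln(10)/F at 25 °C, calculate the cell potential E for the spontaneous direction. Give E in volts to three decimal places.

Tl³⁺/Tl⁺ is the cathode (higher E°), O₂/H₂O the anode: E°cell = +1.27 − (+1.21) = +0.06 V, n = 4.
Overall: 2 Tl³⁺(aq) + 2 H₂O(l) → 2 Tl⁺(aq) + O₂(g) + 4 H⁺(aq)
Q = [Tl⁺]^2·P(O₂)·[H⁺]^4 / ([Tl³⁺]^2); log Q = -6.203.
E = E° − (0.0592/n) log Q = +0.06 − (0.0592/4)(-6.203) = +0.152 V.

+0.152 V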